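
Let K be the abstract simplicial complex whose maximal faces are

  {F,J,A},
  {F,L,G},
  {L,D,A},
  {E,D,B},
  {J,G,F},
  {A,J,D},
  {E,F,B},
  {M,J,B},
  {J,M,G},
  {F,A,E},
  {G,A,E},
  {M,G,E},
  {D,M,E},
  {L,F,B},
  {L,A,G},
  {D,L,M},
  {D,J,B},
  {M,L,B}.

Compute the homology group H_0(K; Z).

Take the total order A < B < D < E < F < G < J < L < M on the vertex set. Then K (dimension 2) consists of the simplices:

  0-simplices (9): A, B, D, E, F, G, J, L, M
  1-simplices (27): AD, AE, AF, AG, AJ, AL, BD, BE, BF, BJ, BL, BM, DE, DJ, DL, DM, EF, EG, EM, FG, FJ, FL, GJ, GL, GM, JM, LM
  2-simplices (18): ADJ, ADL, AEF, AEG, AFJ, AGL, BDE, BDJ, BEF, BFL, BJM, BLM, DEM, DLM, EGM, FGJ, FGL, GJM

Hence C_0 ≅ Z^9, C_1 ≅ Z^27, C_2 ≅ Z^18.

The boundary map ∂_1: C_1 → C_0 is given by ∂[p,q] = [q] − [p].
The resulting 9×27 matrix has rank 8, and its Smith normal form has invariant factors (1,1,1,1,1,1,1,1).

The boundary map ∂_2: C_2 → C_1 maps a triangle to the signed sum of its edges. For instance
  ∂AGL = GL − AL + AG,
  ∂GJM = JM − GM + GJ.
The 27×18 boundary matrix has rank 18 and Smith normal form diag(1,1,1,1,1,1,1,1,1,1,1,1,1,1,1,1,1,2).

Computing H_k = (kernel of ∂_k) / (image of ∂_{k+1}):

  H_0: rank C_0 − rank ∂_1 = 9 − 8 = 1, and the invariant factors of ∂_1 are all 1, so H_0 ≅ Z.

H_0 ≅ Z.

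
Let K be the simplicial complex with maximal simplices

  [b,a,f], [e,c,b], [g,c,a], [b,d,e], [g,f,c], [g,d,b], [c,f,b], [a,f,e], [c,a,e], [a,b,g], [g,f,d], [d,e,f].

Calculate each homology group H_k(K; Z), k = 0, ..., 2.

H_0 ≅ Z,  H_1 ≅ Z/2,  H_2 = 0.

Order the vertices as a < b < c < d < e < f < g. Listing each simplex with vertices in this order, K has dimension 2 with simplices:

  0-simplices (7): a, b, c, d, e, f, g
  1-simplices (18): ab, ac, ae, af, ag, bc, bd, be, bf, bg, ce, cf, cg, de, df, dg, ef, fg
  2-simplices (12): abf, abg, ace, acg, aef, bce, bcf, bde, bdg, cfg, def, dfg

giving chain groups C_0 ≅ Z^7, C_1 ≅ Z^18, C_2 ≅ Z^12.

Boundary ∂_1: C_1 → C_0 maps an edge to its endpoints' difference, ∂[p,q] = q − p. For instance
  ∂fg = g − f.
This gives a 7×18 integer matrix of rank 6; reducing to Smith normal form yields diagonal entries (1,1,1,1,1,1).

∂_2: C_2 → C_1 sends each 2-simplex [p,q,r] to [q,r] − [p,r] + [p,q]. For instance
  ∂abf = bf − af + ab,
  ∂bdg = dg − bg + bd.
The resulting 18×12 matrix has rank 12, and its Smith normal form has invariant factors (1,1,1,1,1,1,1,1,1,1,1,2).

Computing H_k = (kernel of ∂_k) / (image of ∂_{k+1}):

  H_0: rank C_0 − rank ∂_1 = 7 − 6 = 1, and the invariant factors of ∂_1 are all 1, so H_0 ≅ Z.
  H_1: rank ker ∂_1 − rank ∂_2 = (18 − 6) − 12 = 0, and ∂_2 has invariant factor 2 > 1, so H_1 ≅ Z/2.
  H_2: rank ker ∂_2 − rank ∂_3 = (12 − 12) − 0 = 0, and there is no ∂_3, so H_2 ≅ 0.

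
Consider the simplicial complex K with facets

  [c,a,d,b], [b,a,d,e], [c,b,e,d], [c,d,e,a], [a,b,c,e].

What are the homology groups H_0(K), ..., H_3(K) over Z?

Fix the vertex order a < b < c < d < e and write every simplex with vertices in increasing order. Then dim K = 3 and the simplices of K are:

  0-simplices (5): a, b, c, d, e
  1-simplices (10): ab, ac, ad, ae, bc, bd, be, cd, ce, de
  2-simplices (10): abc, abd, abe, acd, ace, ade, bcd, bce, bde, cde
  3-simplices (5): abcd, abce, abde, acde, bcde

so the chain groups are C_0 ≅ Z^5, C_1 ≅ Z^10, C_2 ≅ Z^10, C_3 ≅ Z^5.

∂_1: C_1 → C_0 maps an edge to its endpoints' difference, ∂[p,q] = q − p. For instance
  ∂ac = c − a.
The resulting 5×10 matrix has rank 4, and its Smith normal form has invariant factors (1,1,1,1).

The boundary map ∂_2: C_2 → C_1 acts by ∂[p,q,r] = [q,r] − [p,r] + [p,q]. For instance
  ∂bde = de − be + bd,
  ∂ade = de − ae + ad.
As a 10×10 matrix over Z this has rank 6, with invariant factors (1,1,1,1,1,1).

The boundary map ∂_3: C_3 → C_2 sends each 3-simplex σ to the alternating sum Σ_i (−1)^i (σ with its i-th vertex removed). For instance
  ∂bcde = cde − bde + bce − bcd,
  ∂abce = bce − ace + abe − abc.
The 10×5 boundary matrix has rank 4 and Smith normal form diag(1,1,1,1).

Reading off H_k = ker ∂_k / im ∂_{k+1}:

  H_0: rank C_0 − rank ∂_1 = 5 − 4 = 1, and the invariant factors of ∂_1 are all 1, so H_0 = Z.
  H_1: rank ker ∂_1 − rank ∂_2 = (10 − 4) − 6 = 0, and the invariant factors of ∂_2 are all 1, so H_1 = 0.
  H_2: rank ker ∂_2 − rank ∂_3 = (10 − 6) − 4 = 0, and the invariant factors of ∂_3 are all 1, so H_2 = 0.
  H_3: rank ker ∂_3 − rank ∂_4 = (5 − 4) − 0 = 1, and there is no ∂_4, so H_3 = Z.

H_0 = Z,  H_1 = 0,  H_2 = 0,  H_3 = Z.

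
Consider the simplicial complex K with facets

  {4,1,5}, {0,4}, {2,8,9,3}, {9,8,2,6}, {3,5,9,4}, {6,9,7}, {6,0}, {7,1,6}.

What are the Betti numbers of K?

Fix the vertex order 0 < 1 < 2 < 3 < 4 < 5 < 6 < 7 < 8 < 9 and write every simplex with vertices in increasing order. Then dim K = 3 and the simplices of K are:

  0-simplices (10): [0], [1], [2], [3], [4], [5], [6], [7], [8], [9]
  1-simplices (22): [0,4], [0,6], [1,4], [1,5], [1,6], [1,7], [2,3], [2,6], [2,8], [2,9], [3,4], [3,5], [3,8], [3,9], [4,5], [4,9], [5,9], [6,7], [6,8], [6,9], [7,9], [8,9]
  2-simplices (14): [1,4,5], [1,6,7], [2,3,8], [2,3,9], [2,6,8], [2,6,9], [2,8,9], [3,4,5], [3,4,9], [3,5,9], [3,8,9], [4,5,9], [6,7,9], [6,8,9]
  3-simplices (3): [2,3,8,9], [2,6,8,9], [3,4,5,9]

giving chain groups C_0 ≅ Z^10, C_1 ≅ Z^22, C_2 ≅ Z^14, C_3 ≅ Z^3.

The boundary map ∂_1: C_1 → C_0 maps an edge to its endpoints' difference, ∂[p,q] = q − p. For instance
  ∂[6,8] = [8] − [6].
This gives a 10×22 integer matrix of rank 9; reducing to Smith normal form yields diagonal entries (1,1,1,1,1,1,1,1,1).

∂_2: C_2 → C_1 sends each 2-simplex [p,q,r] to [q,r] − [p,r] + [p,q]. For instance
  ∂[1,6,7] = [6,7] − [1,7] + [1,6],
  ∂[6,7,9] = [7,9] − [6,9] + [6,7].
The resulting 22×14 matrix has rank 11, and its Smith normal form has invariant factors (1,1,1,1,1,1,1,1,1,1,1).

∂_3: C_3 → C_2 sends each 3-simplex σ to the alternating sum Σ_i (−1)^i (σ with its i-th vertex removed). For instance
  ∂[2,3,8,9] = [3,8,9] − [2,8,9] + [2,3,9] − [2,3,8],
  ∂[3,4,5,9] = [4,5,9] − [3,5,9] + [3,4,9] − [3,4,5].
The resulting 14×3 matrix has rank 3, and its Smith normal form has invariant factors (1,1,1).

From H_k ≅ ker(∂_k) / im(∂_{k+1}) we obtain:

  H_0: rank C_0 − rank ∂_1 = 10 − 9 = 1, and the invariant factors of ∂_1 are all 1, so H_0 ≅ Z.
  H_1: rank ker ∂_1 − rank ∂_2 = (22 − 9) − 11 = 2, and the invariant factors of ∂_2 are all 1, so H_1 ≅ Z^2.
  H_2: rank ker ∂_2 − rank ∂_3 = (14 − 11) − 3 = 0, and the invariant factors of ∂_3 are all 1, so H_2 ≅ 0.
  H_3: rank ker ∂_3 − rank ∂_4 = (3 − 3) − 0 = 0, and there is no ∂_4, so H_3 ≅ 0.

As a check, the Euler characteristic is 10 − 22 + 14 − 3 = -1, which agrees with 1 − 2 + 0 − 0 = -1.

Hence the Betti numbers are b_0 = 1, b_1 = 2, b_2 = 0, b_3 = 0.

b_0 = 1, b_1 = 2, b_2 = 0, b_3 = 0.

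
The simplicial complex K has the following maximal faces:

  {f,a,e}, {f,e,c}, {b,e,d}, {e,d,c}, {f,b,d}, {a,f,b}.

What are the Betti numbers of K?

b_0 = 1, b_1 = 1, b_2 = 0.

K has 6 vertices, 12 edges, 6 triangles.
rank ∂_0 = 0, rank ∂_1 = 5 ⇒ b_0 = 6 − 0 − 5 = 1; all invariant factors of ∂_1 are 1 so no torsion. So H_0 ≅ Z.
rank ∂_1 = 5, rank ∂_2 = 6 ⇒ b_1 = 12 − 5 − 6 = 1; all invariant factors of ∂_2 are 1 so no torsion. So H_1 ≅ Z.
rank ∂_2 = 6, rank ∂_3 = 0 ⇒ b_2 = 6 − 6 − 0 = 0. So H_2 ≅ 0.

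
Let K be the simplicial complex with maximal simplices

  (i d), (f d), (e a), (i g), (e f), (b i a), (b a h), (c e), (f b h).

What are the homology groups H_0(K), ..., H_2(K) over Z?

Order the vertices as a < b < c < d < e < f < g < h < i. Listing each simplex with vertices in this order, K has dimension 2 with simplices:

  0-simplices (9): a, b, c, d, e, f, g, h, i
  1-simplices (13): ab, ae, ah, ai, bf, bh, bi, ce, df, di, ef, fh, gi
  2-simplices (3): abh, abi, bfh

so the chain groups are C_0 ≅ Z^9, C_1 ≅ Z^13, C_2 ≅ Z^3.

The boundary map ∂_1: C_1 → C_0 sends each edge [p,q] (with p < q) to q − p. For instance
  ∂ae = e − a.
The resulting 9×13 matrix has rank 8, and its Smith normal form has invariant factors (1,1,1,1,1,1,1,1).

Boundary ∂_2: C_2 → C_1 sends each 2-simplex [p,q,r] to [q,r] − [p,r] + [p,q]. For instance
  ∂abh = bh − ah + ab,
  ∂abi = bi − ai + ab.
The resulting 13×3 matrix has rank 3, and its Smith normal form has invariant factors (1,1,1).

Now H_k = ker ∂_k / im ∂_{k+1}, so:

  H_0: rank C_0 − rank ∂_1 = 9 − 8 = 1, and the invariant factors of ∂_1 are all 1, so H_0 ≅ Z.
  H_1: rank ker ∂_1 − rank ∂_2 = (13 − 8) − 3 = 2, and the invariant factors of ∂_2 are all 1, so H_1 ≅ Z^2.
  H_2: rank ker ∂_2 − rank ∂_3 = (3 − 3) − 0 = 0, and there is no ∂_3, so H_2 ≅ 0.

H_0 ≅ Z,  H_1 ≅ Z^2,  H_2 = 0.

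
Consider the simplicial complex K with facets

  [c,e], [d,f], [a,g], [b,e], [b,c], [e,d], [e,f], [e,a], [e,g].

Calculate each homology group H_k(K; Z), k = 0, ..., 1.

Take the total order a < b < c < d < e < f < g on the vertex set. Then K (dimension 1) consists of the simplices:

  0-simplices (7): a, b, c, d, e, f, g
  1-simplices (9): ae, ag, bc, be, ce, de, df, ef, eg

giving chain groups C_0 ≅ Z^7, C_1 ≅ Z^9.

Boundary ∂_1: C_1 → C_0 sends each edge [p,q] (with p < q) to q − p. For instance
  ∂ce = e − c.
The resulting 7×9 matrix has rank 6, and its Smith normal form has invariant factors (1,1,1,1,1,1).

Now H_k = ker ∂_k / im ∂_{k+1}, so:

  H_0: rank C_0 − rank ∂_1 = 7 − 6 = 1, and the invariant factors of ∂_1 are all 1, so H_0 = Z.
  H_1: rank ker ∂_1 − rank ∂_2 = (9 − 6) − 0 = 3, and there is no ∂_2, so H_1 = Z^3.

H_0 = Z,  H_1 = Z^3.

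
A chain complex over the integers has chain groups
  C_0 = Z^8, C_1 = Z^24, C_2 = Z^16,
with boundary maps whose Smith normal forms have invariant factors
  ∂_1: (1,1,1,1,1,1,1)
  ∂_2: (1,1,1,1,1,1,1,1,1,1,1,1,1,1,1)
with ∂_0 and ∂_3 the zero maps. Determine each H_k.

H_0 = Z,  H_1 = Z^2,  H_2 = Z.

H_0: b_0 = 8 − 0 − 7 = 1; torsion from ∂_1 factors > 1: none. So H_0 = Z.
H_1: b_1 = 24 − 7 − 15 = 2; torsion from ∂_2 factors > 1: none. So H_1 = Z^2.
H_2: b_2 = 16 − 15 − 0 = 1; torsion from ∂_3 factors > 1: none. So H_2 = Z.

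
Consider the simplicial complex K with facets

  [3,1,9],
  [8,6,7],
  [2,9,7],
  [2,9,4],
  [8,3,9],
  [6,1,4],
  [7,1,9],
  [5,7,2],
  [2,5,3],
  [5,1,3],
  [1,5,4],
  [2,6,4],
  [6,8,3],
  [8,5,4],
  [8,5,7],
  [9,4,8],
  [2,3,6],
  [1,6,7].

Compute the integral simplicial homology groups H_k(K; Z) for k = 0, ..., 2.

H_0 = Z,  H_1 = Z^2,  H_2 = Z.

Order the vertices as 1 < 2 < 3 < 4 < 5 < 6 < 7 < 8 < 9. Listing each simplex with vertices in this order, K has dimension 2 with simplices:

  0-simplices (9): [1], [2], [3], [4], [5], [6], [7], [8], [9]
  1-simplices (27): (27 of them)
  2-simplices (18): [1,3,5], [1,3,9], [1,4,5], [1,4,6], [1,6,7], [1,7,9], [2,3,5], [2,3,6], [2,4,6], [2,4,9], [2,5,7], [2,7,9], [3,6,8], [3,8,9], [4,5,8], [4,8,9], [5,7,8], [6,7,8]

giving chain groups C_0 ≅ Z^9, C_1 ≅ Z^27, C_2 ≅ Z^18.

∂_1: C_1 → C_0 sends each edge [p,q] (with p < q) to q − p. For instance
  ∂[1,4] = [4] − [1].
This gives a 9×27 integer matrix of rank 8; reducing to Smith normal form yields diagonal entries (1,1,1,1,1,1,1,1).

Boundary ∂_2: C_2 → C_1 maps a triangle to the signed sum of its edges. For instance
  ∂[2,5,7] = [5,7] − [2,7] + [2,5],
  ∂[1,3,9] = [3,9] − [1,9] + [1,3].
The 27×18 boundary matrix has rank 17 and Smith normal form diag(1,1,1,1,1,1,1,1,1,1,1,1,1,1,1,1,1).

Reading off H_k = ker ∂_k / im ∂_{k+1}:

  H_0: rank C_0 − rank ∂_1 = 9 − 8 = 1, and the invariant factors of ∂_1 are all 1, so H_0 ≅ Z.
  H_1: rank ker ∂_1 − rank ∂_2 = (27 − 8) − 17 = 2, and the invariant factors of ∂_2 are all 1, so H_1 ≅ Z^2.
  H_2: rank ker ∂_2 − rank ∂_3 = (18 − 17) − 0 = 1, and there is no ∂_3, so H_2 ≅ Z.

(K is a triangulation of the torus T^2.)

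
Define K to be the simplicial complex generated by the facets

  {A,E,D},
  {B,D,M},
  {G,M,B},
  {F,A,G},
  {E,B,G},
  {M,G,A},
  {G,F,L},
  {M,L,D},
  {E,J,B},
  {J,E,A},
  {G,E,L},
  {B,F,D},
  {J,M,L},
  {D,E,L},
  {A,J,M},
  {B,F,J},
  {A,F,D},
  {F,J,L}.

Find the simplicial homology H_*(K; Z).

Fix the vertex order A < B < D < E < F < G < J < L < M and write every simplex with vertices in increasing order. Then dim K = 2 and the simplices of K are:

  0-simplices (9): A, B, D, E, F, G, J, L, M
  1-simplices (27): AD, AE, AF, AG, AJ, AM, BD, BE, BF, BG, BJ, BM, DE, DF, DL, DM, EG, EJ, EL, FG, FJ, FL, GL, GM, JL, JM, LM
  2-simplices (18): ADE, ADF, AEJ, AFG, AGM, AJM, BDF, BDM, BEG, BEJ, BFJ, BGM, DEL, DLM, EGL, FGL, FJL, JLM

giving chain groups C_0 ≅ Z^9, C_1 ≅ Z^27, C_2 ≅ Z^18.

∂_1: C_1 → C_0 sends each edge [p,q] (with p < q) to q − p.
The resulting 9×27 matrix has rank 8, and its Smith normal form has invariant factors (1,1,1,1,1,1,1,1).

∂_2: C_2 → C_1 acts by ∂[p,q,r] = [q,r] − [p,r] + [p,q]. For instance
  ∂JLM = LM − JM + JL,
  ∂BDF = DF − BF + BD.
This gives a 27×18 integer matrix of rank 17; reducing to Smith normal form yields diagonal entries (1,1,1,1,1,1,1,1,1,1,1,1,1,1,1,1,1).

Computing H_k = (kernel of ∂_k) / (image of ∂_{k+1}):

  H_0: rank C_0 − rank ∂_1 = 9 − 8 = 1, and the invariant factors of ∂_1 are all 1, so H_0 = Z.
  H_1: rank ker ∂_1 − rank ∂_2 = (27 − 8) − 17 = 2, and the invariant factors of ∂_2 are all 1, so H_1 = Z^2.
  H_2: rank ker ∂_2 − rank ∂_3 = (18 − 17) − 0 = 1, and there is no ∂_3, so H_2 = Z.

(K is a triangulation of the torus T^2.)

H_0 = Z,  H_1 = Z^2,  H_2 = Z.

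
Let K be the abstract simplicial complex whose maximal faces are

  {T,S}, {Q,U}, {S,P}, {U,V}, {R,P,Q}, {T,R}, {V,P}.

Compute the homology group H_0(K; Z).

Fix the vertex order P < Q < R < S < T < U < V and write every simplex with vertices in increasing order. Then dim K = 2 and the simplices of K are:

  0-simplices (7): P, Q, R, S, T, U, V
  1-simplices (9): PQ, PR, PS, PV, QR, QU, RT, ST, UV
  2-simplices (1): PQR

so the chain groups are C_0 ≅ Z^7, C_1 ≅ Z^9, C_2 ≅ Z^1.

Boundary ∂_1: C_1 → C_0 maps an edge to its endpoints' difference, ∂[p,q] = q − p.
The 7×9 boundary matrix has rank 6 and Smith normal form diag(1,1,1,1,1,1).

∂_2: C_2 → C_1 maps a triangle to the signed sum of its edges. For instance
  ∂PQR = QR − PR + PQ.
The 9×1 boundary matrix has rank 1 and Smith normal form diag(1).

Computing H_k = (kernel of ∂_k) / (image of ∂_{k+1}):

  H_0: rank C_0 − rank ∂_1 = 7 − 6 = 1, and the invariant factors of ∂_1 are all 1, so H_0 = Z.

H_0 ≅ Z.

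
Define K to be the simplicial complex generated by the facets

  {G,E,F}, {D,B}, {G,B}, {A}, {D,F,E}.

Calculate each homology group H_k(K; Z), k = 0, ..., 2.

H_0 ≅ Z^2,  H_1 ≅ Z,  H_2 = 0.

We work with the vertex ordering A < B < D < E < F < G. The simplices of K, each written with vertices in increasing order, are:

  0-simplices (6): A, B, D, E, F, G
  1-simplices (7): BD, BG, DE, DF, EF, EG, FG
  2-simplices (2): DEF, EFG

giving chain groups C_0 ≅ Z^6, C_1 ≅ Z^7, C_2 ≅ Z^2.

The boundary map ∂_1: C_1 → C_0 is given by ∂[p,q] = [q] − [p]. For instance
  ∂DF = F − D.
This gives a 6×7 integer matrix of rank 4; reducing to Smith normal form yields diagonal entries (1,1,1,1).

∂_2: C_2 → C_1 sends each 2-simplex [p,q,r] to [q,r] − [p,r] + [p,q]. For instance
  ∂DEF = EF − DF + DE,
  ∂EFG = FG − EG + EF.
This gives a 7×2 integer matrix of rank 2; reducing to Smith normal form yields diagonal entries (1,1).

From H_k ≅ ker(∂_k) / im(∂_{k+1}) we obtain:

  H_0: rank C_0 − rank ∂_1 = 6 − 4 = 2, and the invariant factors of ∂_1 are all 1, so H_0 = Z^2.
  H_1: rank ker ∂_1 − rank ∂_2 = (7 − 4) − 2 = 1, and the invariant factors of ∂_2 are all 1, so H_1 = Z.
  H_2: rank ker ∂_2 − rank ∂_3 = (2 − 2) − 0 = 0, and there is no ∂_3, so H_2 = 0.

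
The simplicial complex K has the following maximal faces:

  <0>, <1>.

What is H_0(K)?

H_0 = Z^2.

We work with the vertex ordering 0 < 1. The simplices of K, each written with vertices in increasing order, are:

  0-simplices (2): [0], [1]

so the chain groups are C_0 ≅ Z^2.

Computing H_k = (kernel of ∂_k) / (image of ∂_{k+1}):

  H_0: rank C_0 − rank ∂_1 = 2 − 0 = 2, and there is no ∂_1, so H_0 = Z^2.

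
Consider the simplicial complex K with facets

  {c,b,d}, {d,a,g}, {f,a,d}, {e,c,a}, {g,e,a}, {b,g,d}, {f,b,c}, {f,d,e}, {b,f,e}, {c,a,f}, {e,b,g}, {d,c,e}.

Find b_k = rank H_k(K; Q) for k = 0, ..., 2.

b_0 = 1, b_1 = 0, b_2 = 0.

Order the vertices as a < b < c < d < e < f < g. Listing each simplex with vertices in this order, K has dimension 2 with simplices:

  0-simplices (7): a, b, c, d, e, f, g
  1-simplices (18): ac, ad, ae, af, ag, bc, bd, be, bf, bg, cd, ce, cf, de, df, dg, ef, eg
  2-simplices (12): ace, acf, adf, adg, aeg, bcd, bcf, bdg, bef, beg, cde, def

Hence C_0 ≅ Z^7, C_1 ≅ Z^18, C_2 ≅ Z^12.

Boundary ∂_1: C_1 → C_0 is given by ∂[p,q] = [q] − [p]. For instance
  ∂bg = g − b.
As a 7×18 matrix over Z this has rank 6, with invariant factors (1,1,1,1,1,1).

Boundary ∂_2: C_2 → C_1 acts by ∂[p,q,r] = [q,r] − [p,r] + [p,q]. For instance
  ∂bcf = cf − bf + bc,
  ∂aeg = eg − ag + ae.
The resulting 18×12 matrix has rank 12, and its Smith normal form has invariant factors (1,1,1,1,1,1,1,1,1,1,1,2).

Computing H_k = (kernel of ∂_k) / (image of ∂_{k+1}):

  H_0: rank C_0 − rank ∂_1 = 7 − 6 = 1, and the invariant factors of ∂_1 are all 1, so H_0 = Z.
  H_1: rank ker ∂_1 − rank ∂_2 = (18 − 6) − 12 = 0, and ∂_2 has invariant factor 2 > 1, so H_1 = Z/2.
  H_2: rank ker ∂_2 − rank ∂_3 = (12 − 12) − 0 = 0, and there is no ∂_3, so H_2 = 0.

As a check, the Euler characteristic is 7 − 18 + 12 = 1, which agrees with 1 − 0 + 0 = 1.

Hence the Betti numbers are b_0 = 1, b_1 = 0, b_2 = 0.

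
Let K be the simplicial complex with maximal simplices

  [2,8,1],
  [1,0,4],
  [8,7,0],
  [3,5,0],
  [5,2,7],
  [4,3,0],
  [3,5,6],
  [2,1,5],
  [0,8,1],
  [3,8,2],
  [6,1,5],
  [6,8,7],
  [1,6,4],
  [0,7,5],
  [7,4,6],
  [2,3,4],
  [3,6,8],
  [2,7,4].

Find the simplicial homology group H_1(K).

We work with the vertex ordering 0 < 1 < 2 < 3 < 4 < 5 < 6 < 7 < 8. The simplices of K, each written with vertices in increasing order, are:

  0-simplices (9): [0], [1], [2], [3], [4], [5], [6], [7], [8]
  1-simplices (27): (27 of them)
  2-simplices (18): [0,1,4], [0,1,8], [0,3,4], [0,3,5], [0,5,7], [0,7,8], [1,2,5], [1,2,8], [1,4,6], [1,5,6], [2,3,4], [2,3,8], [2,4,7], [2,5,7], [3,5,6], [3,6,8], [4,6,7], [6,7,8]

giving chain groups C_0 ≅ Z^9, C_1 ≅ Z^27, C_2 ≅ Z^18.

∂_1: C_1 → C_0 is given by ∂[p,q] = [q] − [p]. For instance
  ∂[0,1] = [1] − [0].
This gives a 9×27 integer matrix of rank 8; reducing to Smith normal form yields diagonal entries (1,1,1,1,1,1,1,1).

The boundary map ∂_2: C_2 → C_1 sends each 2-simplex [p,q,r] to [q,r] − [p,r] + [p,q]. For instance
  ∂[0,3,5] = [3,5] − [0,5] + [0,3],
  ∂[4,6,7] = [6,7] − [4,7] + [4,6].
The resulting 27×18 matrix has rank 17, and its Smith normal form has invariant factors (1,1,1,1,1,1,1,1,1,1,1,1,1,1,1,1,1).

Now H_k = ker ∂_k / im ∂_{k+1}, so:

  H_1: rank ker ∂_1 − rank ∂_2 = (27 − 8) − 17 = 2, and the invariant factors of ∂_2 are all 1, so H_1 ≅ Z^2.

H_1 ≅ Z^2.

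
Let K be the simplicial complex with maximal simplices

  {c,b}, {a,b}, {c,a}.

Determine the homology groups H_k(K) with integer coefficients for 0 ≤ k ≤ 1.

H_0 ≅ Z,  H_1 ≅ Z.

Order the vertices as a < b < c. Listing each simplex with vertices in this order, K has dimension 1 with simplices:

  0-simplices (3): a, b, c
  1-simplices (3): ab, ac, bc

giving chain groups C_0 ≅ Z^3, C_1 ≅ Z^3.

The boundary map ∂_1: C_1 → C_0 maps an edge to its endpoints' difference, ∂[p,q] = q − p. For instance
  ∂bc = c − b.
This gives a 3×3 integer matrix of rank 2; reducing to Smith normal form yields diagonal entries (1,1).

Now H_k = ker ∂_k / im ∂_{k+1}, so:

  H_0: rank C_0 − rank ∂_1 = 3 − 2 = 1, and the invariant factors of ∂_1 are all 1, so H_0 = Z.
  H_1: rank ker ∂_1 − rank ∂_2 = (3 − 2) − 0 = 1, and there is no ∂_2, so H_1 = Z.

(K is a triangulation of the circle S^1.)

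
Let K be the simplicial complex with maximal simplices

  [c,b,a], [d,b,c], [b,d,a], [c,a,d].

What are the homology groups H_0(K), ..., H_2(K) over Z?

H_0 = Z,  H_1 = 0,  H_2 = Z.

Fix the vertex order a < b < c < d and write every simplex with vertices in increasing order. Then dim K = 2 and the simplices of K are:

  0-simplices (4): a, b, c, d
  1-simplices (6): ab, ac, ad, bc, bd, cd
  2-simplices (4): abc, abd, acd, bcd

giving chain groups C_0 ≅ Z^4, C_1 ≅ Z^6, C_2 ≅ Z^4.

∂_1: C_1 → C_0 sends each edge [p,q] (with p < q) to q − p. For instance
  ∂ad = d − a.
This gives a 4×6 integer matrix of rank 3; reducing to Smith normal form yields diagonal entries (1,1,1).

∂_2: C_2 → C_1 acts by ∂[p,q,r] = [q,r] − [p,r] + [p,q]. For instance
  ∂abc = bc − ac + ab,
  ∂acd = cd − ad + ac.
The resulting 6×4 matrix has rank 3, and its Smith normal form has invariant factors (1,1,1).

Computing H_k = (kernel of ∂_k) / (image of ∂_{k+1}):

  H_0: rank C_0 − rank ∂_1 = 4 − 3 = 1, and the invariant factors of ∂_1 are all 1, so H_0 = Z.
  H_1: rank ker ∂_1 − rank ∂_2 = (6 − 3) − 3 = 0, and the invariant factors of ∂_2 are all 1, so H_1 = 0.
  H_2: rank ker ∂_2 − rank ∂_3 = (4 − 3) − 0 = 1, and there is no ∂_3, so H_2 = Z.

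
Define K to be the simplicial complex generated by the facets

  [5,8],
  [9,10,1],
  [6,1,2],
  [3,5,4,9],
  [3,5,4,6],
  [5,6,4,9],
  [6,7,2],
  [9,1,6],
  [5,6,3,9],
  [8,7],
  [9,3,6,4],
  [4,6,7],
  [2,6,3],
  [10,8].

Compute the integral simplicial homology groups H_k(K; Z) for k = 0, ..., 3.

Order the vertices as 1 < 2 < 3 < 4 < 5 < 6 < 7 < 8 < 9 < 10. Listing each simplex with vertices in this order, K has dimension 3 with simplices:

  0-simplices (10): [1], [2], [3], [4], [5], [6], [7], [8], [9], [10]
  1-simplices (23): (23 of them)
  2-simplices (16): [1,2,6], [1,6,9], [1,9,10], [2,3,6], [2,6,7], [3,4,5], [3,4,6], [3,4,9], [3,5,6], [3,5,9], [3,6,9], [4,5,6], [4,5,9], [4,6,7], [4,6,9], [5,6,9]
  3-simplices (5): [3,4,5,6], [3,4,5,9], [3,4,6,9], [3,5,6,9], [4,5,6,9]

giving chain groups C_0 ≅ Z^10, C_1 ≅ Z^23, C_2 ≅ Z^16, C_3 ≅ Z^5.

∂_1: C_1 → C_0 sends each edge [p,q] (with p < q) to q − p.
As a 10×23 matrix over Z this has rank 9, with invariant factors (1,1,1,1,1,1,1,1,1).

The boundary map ∂_2: C_2 → C_1 sends each 2-simplex [p,q,r] to [q,r] − [p,r] + [p,q]. For instance
  ∂[3,4,5] = [4,5] − [3,5] + [3,4],
  ∂[3,5,6] = [5,6] − [3,6] + [3,5].
As a 23×16 matrix over Z this has rank 12, with invariant factors (1,1,1,1,1,1,1,1,1,1,1,1).

∂_3: C_3 → C_2 sends each 3-simplex σ to the alternating sum Σ_i (−1)^i (σ with its i-th vertex removed). For instance
  ∂[3,4,5,6] = [4,5,6] − [3,5,6] + [3,4,6] − [3,4,5],
  ∂[3,5,6,9] = [5,6,9] − [3,6,9] + [3,5,9] − [3,5,6].
The resulting 16×5 matrix has rank 4, and its Smith normal form has invariant factors (1,1,1,1).

Computing H_k = (kernel of ∂_k) / (image of ∂_{k+1}):

  H_0: rank C_0 − rank ∂_1 = 10 − 9 = 1, and the invariant factors of ∂_1 are all 1, so H_0 ≅ Z.
  H_1: rank ker ∂_1 − rank ∂_2 = (23 − 9) − 12 = 2, and the invariant factors of ∂_2 are all 1, so H_1 ≅ Z^2.
  H_2: rank ker ∂_2 − rank ∂_3 = (16 − 12) − 4 = 0, and the invariant factors of ∂_3 are all 1, so H_2 ≅ 0.
  H_3: rank ker ∂_3 − rank ∂_4 = (5 − 4) − 0 = 1, and there is no ∂_4, so H_3 ≅ Z.

H_0 = Z,  H_1 = Z^2,  H_2 = 0,  H_3 = Z.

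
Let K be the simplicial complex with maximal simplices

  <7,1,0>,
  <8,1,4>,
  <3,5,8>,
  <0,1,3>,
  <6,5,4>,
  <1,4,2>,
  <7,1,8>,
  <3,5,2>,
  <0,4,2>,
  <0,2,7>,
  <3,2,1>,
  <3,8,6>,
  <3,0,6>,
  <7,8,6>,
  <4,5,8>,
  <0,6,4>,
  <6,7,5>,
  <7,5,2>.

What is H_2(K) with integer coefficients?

H_2 = 0.

Take the total order 0 < 1 < 2 < 3 < 4 < 5 < 6 < 7 < 8 on the vertex set. Then K (dimension 2) consists of the simplices:

  0-simplices (9): [0], [1], [2], [3], [4], [5], [6], [7], [8]
  1-simplices (27): (27 of them)
  2-simplices (18): [0,1,3], [0,1,7], [0,2,4], [0,2,7], [0,3,6], [0,4,6], [1,2,3], [1,2,4], [1,4,8], [1,7,8], [2,3,5], [2,5,7], [3,5,8], [3,6,8], [4,5,6], [4,5,8], [5,6,7], [6,7,8]

so the chain groups are C_0 ≅ Z^9, C_1 ≅ Z^27, C_2 ≅ Z^18.

The boundary map ∂_1: C_1 → C_0 sends each edge [p,q] (with p < q) to q − p.
As a 9×27 matrix over Z this has rank 8, with invariant factors (1,1,1,1,1,1,1,1).

The boundary map ∂_2: C_2 → C_1 acts by ∂[p,q,r] = [q,r] − [p,r] + [p,q]. For instance
  ∂[0,2,4] = [2,4] − [0,4] + [0,2],
  ∂[1,2,3] = [2,3] − [1,3] + [1,2].
As a 27×18 matrix over Z this has rank 18, with invariant factors (1,1,1,1,1,1,1,1,1,1,1,1,1,1,1,1,1,2).

Reading off H_k = ker ∂_k / im ∂_{k+1}:

  H_2: rank ker ∂_2 − rank ∂_3 = (18 − 18) − 0 = 0, and there is no ∂_3, so H_2 = 0.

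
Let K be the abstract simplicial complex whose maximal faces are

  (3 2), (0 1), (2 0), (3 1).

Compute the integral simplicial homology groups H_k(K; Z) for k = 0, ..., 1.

H_0 ≅ Z,  H_1 ≅ Z.

K has 4 vertices, 4 edges.
rank ∂_0 = 0, rank ∂_1 = 3 ⇒ b_0 = 4 − 0 − 3 = 1; all invariant factors of ∂_1 are 1 so no torsion. So H_0 ≅ Z.
rank ∂_1 = 3, rank ∂_2 = 0 ⇒ b_1 = 4 − 3 − 0 = 1. So H_1 ≅ Z.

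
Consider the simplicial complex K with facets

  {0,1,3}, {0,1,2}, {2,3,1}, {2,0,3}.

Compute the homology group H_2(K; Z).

H_2 = Z.

Order the vertices as 0 < 1 < 2 < 3. Listing each simplex with vertices in this order, K has dimension 2 with simplices:

  0-simplices (4): [0], [1], [2], [3]
  1-simplices (6): [0,1], [0,2], [0,3], [1,2], [1,3], [2,3]
  2-simplices (4): [0,1,2], [0,1,3], [0,2,3], [1,2,3]

giving chain groups C_0 ≅ Z^4, C_1 ≅ Z^6, C_2 ≅ Z^4.

∂_1: C_1 → C_0 maps an edge to its endpoints' difference, ∂[p,q] = q − p.
As a 4×6 matrix over Z this has rank 3, with invariant factors (1,1,1).

Boundary ∂_2: C_2 → C_1 maps a triangle to the signed sum of its edges. For instance
  ∂[0,2,3] = [2,3] − [0,3] + [0,2],
  ∂[0,1,3] = [1,3] − [0,3] + [0,1].
The resulting 6×4 matrix has rank 3, and its Smith normal form has invariant factors (1,1,1).

From H_k ≅ ker(∂_k) / im(∂_{k+1}) we obtain:

  H_2: rank ker ∂_2 − rank ∂_3 = (4 − 3) − 0 = 1, and there is no ∂_3, so H_2 = Z.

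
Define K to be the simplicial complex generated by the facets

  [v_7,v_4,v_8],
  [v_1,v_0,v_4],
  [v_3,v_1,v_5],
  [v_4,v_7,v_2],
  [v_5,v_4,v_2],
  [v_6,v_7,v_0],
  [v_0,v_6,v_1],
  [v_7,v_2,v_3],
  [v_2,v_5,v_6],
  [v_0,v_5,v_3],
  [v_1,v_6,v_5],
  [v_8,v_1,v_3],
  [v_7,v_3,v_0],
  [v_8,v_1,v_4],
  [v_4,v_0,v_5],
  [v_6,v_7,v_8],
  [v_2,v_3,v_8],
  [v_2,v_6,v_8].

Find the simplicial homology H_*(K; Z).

H_0 ≅ Z,  H_1 ≅ Z ⊕ Z/2,  H_2 = 0.

Take the total order v_0 < v_1 < v_2 < v_3 < v_4 < v_5 < v_6 < v_7 < v_8 on the vertex set. Then K (dimension 2) consists of the simplices:

  0-simplices (9): [v_0], [v_1], [v_2], [v_3], [v_4], [v_5], [v_6], [v_7], [v_8]
  1-simplices (27): (27 of them)
  2-simplices (18): (18 of them)

Hence C_0 ≅ Z^9, C_1 ≅ Z^27, C_2 ≅ Z^18.

∂_1: C_1 → C_0 is given by ∂[p,q] = [q] − [p]. For instance
  ∂[v_0,v_4] = [v_4] − [v_0].
This gives a 9×27 integer matrix of rank 8; reducing to Smith normal form yields diagonal entries (1,1,1,1,1,1,1,1).

The boundary map ∂_2: C_2 → C_1 maps a triangle to the signed sum of its edges. For instance
  ∂[v_0,v_1,v_6] = [v_1,v_6] − [v_0,v_6] + [v_0,v_1],
  ∂[v_1,v_5,v_6] = [v_5,v_6] − [v_1,v_6] + [v_1,v_5].
As a 27×18 matrix over Z this has rank 18, with invariant factors (1,1,1,1,1,1,1,1,1,1,1,1,1,1,1,1,1,2).

Now H_k = ker ∂_k / im ∂_{k+1}, so:

  H_0: rank C_0 − rank ∂_1 = 9 − 8 = 1, and the invariant factors of ∂_1 are all 1, so H_0 ≅ Z.
  H_1: rank ker ∂_1 − rank ∂_2 = (27 − 8) − 18 = 1, and ∂_2 has invariant factor 2 > 1, so H_1 ≅ Z ⊕ Z/2.
  H_2: rank ker ∂_2 − rank ∂_3 = (18 − 18) − 0 = 0, and there is no ∂_3, so H_2 ≅ 0.

As a check, the Euler characteristic is 9 − 27 + 18 = 0, which agrees with 1 − 1 + 0 = 0.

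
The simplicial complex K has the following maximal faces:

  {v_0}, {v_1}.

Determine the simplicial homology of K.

Take the total order v_0 < v_1 on the vertex set. Then K (dimension 0) consists of the simplices:

  0-simplices (2): [v_0], [v_1]

so the chain groups are C_0 ≅ Z^2.

Now H_k = ker ∂_k / im ∂_{k+1}, so:

  H_0: rank C_0 − rank ∂_1 = 2 − 0 = 2, and there is no ∂_1, so H_0 = Z^2.

H_0 = Z^2.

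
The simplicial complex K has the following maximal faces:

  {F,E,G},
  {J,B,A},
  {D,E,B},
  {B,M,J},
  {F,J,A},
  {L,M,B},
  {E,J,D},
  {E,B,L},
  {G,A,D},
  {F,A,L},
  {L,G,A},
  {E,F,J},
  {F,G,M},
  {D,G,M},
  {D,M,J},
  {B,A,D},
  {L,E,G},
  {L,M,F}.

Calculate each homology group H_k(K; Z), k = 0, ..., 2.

Take the total order A < B < D < E < F < G < J < L < M on the vertex set. Then K (dimension 2) consists of the simplices:

  0-simplices (9): A, B, D, E, F, G, J, L, M
  1-simplices (27): AB, AD, AF, AG, AJ, AL, BD, BE, BJ, BL, BM, DE, DG, DJ, DM, EF, EG, EJ, EL, FG, FJ, FL, FM, GL, GM, JM, LM
  2-simplices (18): ABD, ABJ, ADG, AFJ, AFL, AGL, BDE, BEL, BJM, BLM, DEJ, DGM, DJM, EFG, EFJ, EGL, FGM, FLM

giving chain groups C_0 ≅ Z^9, C_1 ≅ Z^27, C_2 ≅ Z^18.

Boundary ∂_1: C_1 → C_0 is given by ∂[p,q] = [q] − [p]. For instance
  ∂AD = D − A.
This gives a 9×27 integer matrix of rank 8; reducing to Smith normal form yields diagonal entries (1,1,1,1,1,1,1,1).

The boundary map ∂_2: C_2 → C_1 acts by ∂[p,q,r] = [q,r] − [p,r] + [p,q]. For instance
  ∂FLM = LM − FM + FL,
  ∂DJM = JM − DM + DJ.
The 27×18 boundary matrix has rank 18 and Smith normal form diag(1,1,1,1,1,1,1,1,1,1,1,1,1,1,1,1,1,2).

Computing H_k = (kernel of ∂_k) / (image of ∂_{k+1}):

  H_0: rank C_0 − rank ∂_1 = 9 − 8 = 1, and the invariant factors of ∂_1 are all 1, so H_0 ≅ Z.
  H_1: rank ker ∂_1 − rank ∂_2 = (27 − 8) − 18 = 1, and ∂_2 has invariant factor 2 > 1, so H_1 ≅ Z ⊕ Z/2Z.
  H_2: rank ker ∂_2 − rank ∂_3 = (18 − 18) − 0 = 0, and there is no ∂_3, so H_2 ≅ 0.

H_0 ≅ Z,  H_1 ≅ Z ⊕ Z/2Z,  H_2 = 0.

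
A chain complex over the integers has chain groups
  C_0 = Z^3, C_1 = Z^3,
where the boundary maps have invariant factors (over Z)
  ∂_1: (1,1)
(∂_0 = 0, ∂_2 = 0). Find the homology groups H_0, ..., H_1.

H_0: b_0 = 3 − 0 − 2 = 1; torsion from ∂_1 factors > 1: none. So H_0 = Z.
H_1: b_1 = 3 − 2 − 0 = 1; torsion from ∂_2 factors > 1: none. So H_1 = Z.

H_0 = Z,  H_1 = Z.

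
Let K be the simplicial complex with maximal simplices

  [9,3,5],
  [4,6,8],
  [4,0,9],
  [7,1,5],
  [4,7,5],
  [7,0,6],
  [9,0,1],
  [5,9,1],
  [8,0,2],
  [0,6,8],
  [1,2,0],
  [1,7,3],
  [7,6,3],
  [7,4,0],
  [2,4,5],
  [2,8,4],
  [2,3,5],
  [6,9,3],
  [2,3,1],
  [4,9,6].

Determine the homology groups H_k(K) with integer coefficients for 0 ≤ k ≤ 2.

Order the vertices as 0 < 1 < 2 < 3 < 4 < 5 < 6 < 7 < 8 < 9. Listing each simplex with vertices in this order, K has dimension 2 with simplices:

  0-simplices (10): [0], [1], [2], [3], [4], [5], [6], [7], [8], [9]
  1-simplices (30): (30 of them)
  2-simplices (20): (20 of them)

giving chain groups C_0 ≅ Z^10, C_1 ≅ Z^30, C_2 ≅ Z^20.

Boundary ∂_1: C_1 → C_0 is given by ∂[p,q] = [q] − [p]. For instance
  ∂[4,8] = [8] − [4].
This gives a 10×30 integer matrix of rank 9; reducing to Smith normal form yields diagonal entries (1,1,1,1,1,1,1,1,1).

∂_2: C_2 → C_1 maps a triangle to the signed sum of its edges. For instance
  ∂[0,1,9] = [1,9] − [0,9] + [0,1],
  ∂[1,5,9] = [5,9] − [1,9] + [1,5].
The 30×20 boundary matrix has rank 20 and Smith normal form diag(1,1,1,1,1,1,1,1,1,1,1,1,1,1,1,1,1,1,1,2).

Now H_k = ker ∂_k / im ∂_{k+1}, so:

  H_0: rank C_0 − rank ∂_1 = 10 − 9 = 1, and the invariant factors of ∂_1 are all 1, so H_0 = Z.
  H_1: rank ker ∂_1 − rank ∂_2 = (30 − 9) − 20 = 1, and ∂_2 has invariant factor 2 > 1, so H_1 = Z ⊕ Z/2.
  H_2: rank ker ∂_2 − rank ∂_3 = (20 − 20) − 0 = 0, and there is no ∂_3, so H_2 = 0.

H_0 ≅ Z,  H_1 ≅ Z ⊕ Z/2,  H_2 = 0.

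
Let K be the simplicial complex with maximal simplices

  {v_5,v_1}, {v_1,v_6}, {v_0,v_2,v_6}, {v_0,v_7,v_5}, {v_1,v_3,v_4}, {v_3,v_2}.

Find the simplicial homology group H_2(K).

H_2 = 0.

Take the total order v_0 < v_1 < v_2 < v_3 < v_4 < v_5 < v_6 < v_7 on the vertex set. Then K (dimension 2) consists of the simplices:

  0-simplices (8): [v_0], [v_1], [v_2], [v_3], [v_4], [v_5], [v_6], [v_7]
  1-simplices (12): [v_0,v_2], [v_0,v_5], [v_0,v_6], [v_0,v_7], [v_1,v_3], [v_1,v_4], [v_1,v_5], [v_1,v_6], [v_2,v_3], [v_2,v_6], [v_3,v_4], [v_5,v_7]
  2-simplices (3): [v_0,v_2,v_6], [v_0,v_5,v_7], [v_1,v_3,v_4]

giving chain groups C_0 ≅ Z^8, C_1 ≅ Z^12, C_2 ≅ Z^3.

Boundary ∂_1: C_1 → C_0 is given by ∂[p,q] = [q] − [p]. For instance
  ∂[v_0,v_5] = [v_5] − [v_0].
The 8×12 boundary matrix has rank 7 and Smith normal form diag(1,1,1,1,1,1,1).

∂_2: C_2 → C_1 sends each 2-simplex [p,q,r] to [q,r] − [p,r] + [p,q]. For instance
  ∂[v_1,v_3,v_4] = [v_3,v_4] − [v_1,v_4] + [v_1,v_3],
  ∂[v_0,v_5,v_7] = [v_5,v_7] − [v_0,v_7] + [v_0,v_5].
This gives a 12×3 integer matrix of rank 3; reducing to Smith normal form yields diagonal entries (1,1,1).

From H_k ≅ ker(∂_k) / im(∂_{k+1}) we obtain:

  H_2: rank ker ∂_2 − rank ∂_3 = (3 − 3) − 0 = 0, and there is no ∂_3, so H_2 ≅ 0.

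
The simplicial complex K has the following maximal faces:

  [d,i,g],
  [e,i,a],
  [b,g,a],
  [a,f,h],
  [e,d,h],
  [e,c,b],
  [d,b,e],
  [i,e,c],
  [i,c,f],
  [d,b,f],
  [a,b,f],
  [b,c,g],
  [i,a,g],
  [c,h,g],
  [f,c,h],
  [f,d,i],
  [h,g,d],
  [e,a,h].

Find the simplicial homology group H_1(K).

H_1 = Z^2.

Fix the vertex order a < b < c < d < e < f < g < h < i and write every simplex with vertices in increasing order. Then dim K = 2 and the simplices of K are:

  0-simplices (9): a, b, c, d, e, f, g, h, i
  1-simplices (27): ab, ae, af, ag, ah, ai, bc, bd, be, bf, bg, ce, cf, cg, ch, ci, de, df, dg, dh, di, eh, ei, fh, fi, gh, gi
  2-simplices (18): abf, abg, aeh, aei, afh, agi, bce, bcg, bde, bdf, cei, cfh, cfi, cgh, deh, dfi, dgh, dgi

so the chain groups are C_0 ≅ Z^9, C_1 ≅ Z^27, C_2 ≅ Z^18.

∂_1: C_1 → C_0 maps an edge to its endpoints' difference, ∂[p,q] = q − p.
As a 9×27 matrix over Z this has rank 8, with invariant factors (1,1,1,1,1,1,1,1).

Boundary ∂_2: C_2 → C_1 maps a triangle to the signed sum of its edges. For instance
  ∂cfi = fi − ci + cf,
  ∂cei = ei − ci + ce.
The resulting 27×18 matrix has rank 17, and its Smith normal form has invariant factors (1,1,1,1,1,1,1,1,1,1,1,1,1,1,1,1,1).

Computing H_k = (kernel of ∂_k) / (image of ∂_{k+1}):

  H_1: rank ker ∂_1 − rank ∂_2 = (27 − 8) − 17 = 2, and the invariant factors of ∂_2 are all 1, so H_1 ≅ Z^2.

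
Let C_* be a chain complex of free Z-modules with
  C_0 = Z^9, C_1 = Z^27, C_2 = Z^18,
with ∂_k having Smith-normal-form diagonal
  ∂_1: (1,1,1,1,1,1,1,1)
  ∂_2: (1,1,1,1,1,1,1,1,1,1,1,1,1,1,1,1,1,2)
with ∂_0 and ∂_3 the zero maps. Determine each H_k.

H_0: b_0 = 9 − 0 − 8 = 1; torsion from ∂_1 factors > 1: none. So H_0 = Z.
H_1: b_1 = 27 − 8 − 18 = 1; torsion from ∂_2 factors > 1: [2]. So H_1 = Z ⊕ Z/2.
H_2: b_2 = 18 − 18 − 0 = 0; torsion from ∂_3 factors > 1: none. So H_2 = 0.

H_0 = Z,  H_1 = Z ⊕ Z/2,  H_2 = 0.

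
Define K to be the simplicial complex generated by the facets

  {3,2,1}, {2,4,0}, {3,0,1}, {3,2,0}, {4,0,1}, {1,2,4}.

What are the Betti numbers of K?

We work with the vertex ordering 0 < 1 < 2 < 3 < 4. The simplices of K, each written with vertices in increasing order, are:

  0-simplices (5): [0], [1], [2], [3], [4]
  1-simplices (9): [0,1], [0,2], [0,3], [0,4], [1,2], [1,3], [1,4], [2,3], [2,4]
  2-simplices (6): [0,1,3], [0,1,4], [0,2,3], [0,2,4], [1,2,3], [1,2,4]

giving chain groups C_0 ≅ Z^5, C_1 ≅ Z^9, C_2 ≅ Z^6.

∂_1: C_1 → C_0 is given by ∂[p,q] = [q] − [p].
The resulting 5×9 matrix has rank 4, and its Smith normal form has invariant factors (1,1,1,1).

The boundary map ∂_2: C_2 → C_1 maps a triangle to the signed sum of its edges. For instance
  ∂[0,2,3] = [2,3] − [0,3] + [0,2],
  ∂[1,2,4] = [2,4] − [1,4] + [1,2].
This gives a 9×6 integer matrix of rank 5; reducing to Smith normal form yields diagonal entries (1,1,1,1,1).

Now H_k = ker ∂_k / im ∂_{k+1}, so:

  H_0: rank C_0 − rank ∂_1 = 5 − 4 = 1, and the invariant factors of ∂_1 are all 1, so H_0 ≅ Z.
  H_1: rank ker ∂_1 − rank ∂_2 = (9 − 4) − 5 = 0, and the invariant factors of ∂_2 are all 1, so H_1 ≅ 0.
  H_2: rank ker ∂_2 − rank ∂_3 = (6 − 5) − 0 = 1, and there is no ∂_3, so H_2 ≅ Z.

Hence the Betti numbers are b_0 = 1, b_1 = 0, b_2 = 1.

b_0 = 1, b_1 = 0, b_2 = 1.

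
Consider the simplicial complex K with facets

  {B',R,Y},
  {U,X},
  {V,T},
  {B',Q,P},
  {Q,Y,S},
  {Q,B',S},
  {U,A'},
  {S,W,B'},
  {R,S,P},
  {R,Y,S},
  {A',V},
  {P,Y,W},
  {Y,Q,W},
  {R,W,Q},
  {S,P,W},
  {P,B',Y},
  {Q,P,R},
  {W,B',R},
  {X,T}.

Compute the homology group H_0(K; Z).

H_0 ≅ Z^2.

K has 12 vertices, 26 edges, 14 triangles.
rank ∂_0 = 0, rank ∂_1 = 10 ⇒ b_0 = 12 − 0 − 10 = 2; all invariant factors of ∂_1 are 1 so no torsion. So H_0 ≅ Z^2.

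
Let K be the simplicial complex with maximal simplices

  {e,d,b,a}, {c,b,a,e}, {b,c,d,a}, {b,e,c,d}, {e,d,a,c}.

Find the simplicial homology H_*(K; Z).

K has 5 vertices, 10 edges, 10 triangles, 5 3-simplices.
rank ∂_0 = 0, rank ∂_1 = 4 ⇒ b_0 = 5 − 0 − 4 = 1; all invariant factors of ∂_1 are 1 so no torsion. So H_0 ≅ Z.
rank ∂_1 = 4, rank ∂_2 = 6 ⇒ b_1 = 10 − 4 − 6 = 0; all invariant factors of ∂_2 are 1 so no torsion. So H_1 ≅ 0.
rank ∂_2 = 6, rank ∂_3 = 4 ⇒ b_2 = 10 − 6 − 4 = 0; all invariant factors of ∂_3 are 1 so no torsion. So H_2 ≅ 0.
rank ∂_3 = 4, rank ∂_4 = 0 ⇒ b_3 = 5 − 4 − 0 = 1. So H_3 ≅ Z.

H_0 ≅ Z,  H_1 = 0,  H_2 = 0,  H_3 ≅ Z.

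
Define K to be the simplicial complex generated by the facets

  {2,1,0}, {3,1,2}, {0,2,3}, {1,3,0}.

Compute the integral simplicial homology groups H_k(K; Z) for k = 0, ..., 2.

Take the total order 0 < 1 < 2 < 3 on the vertex set. Then K (dimension 2) consists of the simplices:

  0-simplices (4): [0], [1], [2], [3]
  1-simplices (6): [0,1], [0,2], [0,3], [1,2], [1,3], [2,3]
  2-simplices (4): [0,1,2], [0,1,3], [0,2,3], [1,2,3]

so the chain groups are C_0 ≅ Z^4, C_1 ≅ Z^6, C_2 ≅ Z^4.

∂_1: C_1 → C_0 sends each edge [p,q] (with p < q) to q − p. For instance
  ∂[1,2] = [2] − [1].
This gives a 4×6 integer matrix of rank 3; reducing to Smith normal form yields diagonal entries (1,1,1).

∂_2: C_2 → C_1 maps a triangle to the signed sum of its edges. For instance
  ∂[0,1,2] = [1,2] − [0,2] + [0,1],
  ∂[1,2,3] = [2,3] − [1,3] + [1,2].
As a 6×4 matrix over Z this has rank 3, with invariant factors (1,1,1).

Now H_k = ker ∂_k / im ∂_{k+1}, so:

  H_0: rank C_0 − rank ∂_1 = 4 − 3 = 1, and the invariant factors of ∂_1 are all 1, so H_0 ≅ Z.
  H_1: rank ker ∂_1 − rank ∂_2 = (6 − 3) − 3 = 0, and the invariant factors of ∂_2 are all 1, so H_1 ≅ 0.
  H_2: rank ker ∂_2 − rank ∂_3 = (4 − 3) − 0 = 1, and there is no ∂_3, so H_2 ≅ Z.

(K is a triangulation of the 2-sphere S^2.)

H_0 = Z,  H_1 = 0,  H_2 = Z.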